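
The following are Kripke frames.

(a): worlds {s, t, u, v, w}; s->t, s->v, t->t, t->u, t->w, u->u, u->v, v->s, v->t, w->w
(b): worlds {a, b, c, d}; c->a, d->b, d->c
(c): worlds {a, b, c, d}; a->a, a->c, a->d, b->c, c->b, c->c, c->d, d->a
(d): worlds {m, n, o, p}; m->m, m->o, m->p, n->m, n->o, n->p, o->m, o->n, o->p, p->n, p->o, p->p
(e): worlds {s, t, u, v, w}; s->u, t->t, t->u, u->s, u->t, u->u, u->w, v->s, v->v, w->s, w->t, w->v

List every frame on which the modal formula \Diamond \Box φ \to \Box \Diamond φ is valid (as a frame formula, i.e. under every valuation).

(d)

The schema corresponds to convergence: \forall x \forall y \forall z (Rxy \wedge Rxz \to \exists w (Ryw \wedge Rzw)).
(a): fails — Rtw and Rtu but w and u have no common successor.
(b): fails — Rca and Rca but a and a have no common successor.
(c): fails — Rac and Rad but c and d have no common successor.
(d): condition met.
(e): fails — Ruw and Rus but w and s have no common successor.
Valid on: (d).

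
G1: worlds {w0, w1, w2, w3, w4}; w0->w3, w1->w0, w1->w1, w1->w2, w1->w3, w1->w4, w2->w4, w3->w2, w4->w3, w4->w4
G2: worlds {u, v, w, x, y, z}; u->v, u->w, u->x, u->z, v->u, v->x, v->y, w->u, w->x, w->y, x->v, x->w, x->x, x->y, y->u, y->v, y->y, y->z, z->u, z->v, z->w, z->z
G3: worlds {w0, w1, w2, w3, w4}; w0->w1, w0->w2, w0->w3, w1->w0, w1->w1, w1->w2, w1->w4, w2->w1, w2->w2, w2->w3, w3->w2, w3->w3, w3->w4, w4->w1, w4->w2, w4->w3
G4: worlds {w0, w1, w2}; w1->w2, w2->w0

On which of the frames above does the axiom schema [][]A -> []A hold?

The schema corresponds to density: forall x forall y (Rxy -> exists z (Rxz & Rzy)).
G1: fails — Rw3w2 but no z with Rw3z and Rzw2.
G2: ✓.
G3: ✓.
G4: fails — Rw1w2 but no z with Rw1z and Rzw2.
Valid on: G2, G3.

G2, G3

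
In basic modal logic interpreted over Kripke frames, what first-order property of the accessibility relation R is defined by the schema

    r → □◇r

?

Suppose r→□◇r is valid. Take Rxy and set V(r)={x}. Then r at x, so □◇r at x, so ◇r at y, so some z with Ryz has r; z=x, i.e. Ryx.

symmetry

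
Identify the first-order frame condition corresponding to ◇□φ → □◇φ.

convergence

Suppose ◇□φ→□◇φ is valid. Take Rxy, Rxz and set V(φ)={w : Ryw}. Then □φ at y so ◇□φ at x, so □◇φ at x, so ◇φ at z, giving w with Rzw and Ryw.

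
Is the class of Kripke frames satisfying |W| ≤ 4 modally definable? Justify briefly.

Not modally definable

If a class were modally definable it would be closed under disjoint unions (Goldblatt–Thomason).
Any modal formula valid on each of 5 disjoint one-world frames is valid on their disjoint union (validity is preserved under disjoint unions). Each one-world frame has |W|=1≤4, but the union has |W|=5.
Hence having at most 4 worlds is not modally definable.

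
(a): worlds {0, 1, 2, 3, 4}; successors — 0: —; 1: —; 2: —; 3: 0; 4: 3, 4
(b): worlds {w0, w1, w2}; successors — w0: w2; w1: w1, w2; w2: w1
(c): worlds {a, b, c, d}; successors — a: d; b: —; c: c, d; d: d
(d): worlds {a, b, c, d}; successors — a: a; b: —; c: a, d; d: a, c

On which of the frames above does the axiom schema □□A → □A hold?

(c)

This is the axiom for density; its first-order frame correspondent is ∀x ∀y (Rxy → ∃z (Rxz ∧ Rzy)).
(a): fails — R30 but no z with R3z and Rz0.
(b): fails — Rw0w2 but no z with Rw0z and Rzw2.
(c): condition met.
(d): fails — Rcd but no z with Rcz and Rzd.
Valid on: (c).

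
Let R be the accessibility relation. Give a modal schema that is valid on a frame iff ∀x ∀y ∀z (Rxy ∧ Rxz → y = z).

◇p → □p

A defining formula is ◇p → □p (the CD axiom).
Suppose ◇p→□p is valid. Take Rxy, Rxz and set V(p)={y}. Then ◇p at x, so □p at x, so p at z, i.e. z=y.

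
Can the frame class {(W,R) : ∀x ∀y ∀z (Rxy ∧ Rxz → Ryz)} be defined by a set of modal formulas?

Yes — defined by ◇p → □◇p

This is a Sahlqvist condition; the 5 axiom ◇p → □◇p defines it.
Suppose ◇p→□◇p is valid. Take Rxy, Rxz and set V(p)={y}. Then ◇p at x, so □◇p at x, so ◇p at z, so some w with Rzw has p; w=y, i.e. Rzy. By symmetry of the argument, Ryz.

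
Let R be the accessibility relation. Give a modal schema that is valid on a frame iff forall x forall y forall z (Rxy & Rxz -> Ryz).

◇ψ → □◇ψ

The condition is the Euclidean property. The 5 schema ◇ψ → □◇ψ defines it.
Suppose ◇ψ→□◇ψ is valid. Take Rxy, Rxz and set V(ψ)={y}. Then ◇ψ at x, so □◇ψ at x, so ◇ψ at z, so some w with Rzw has ψ; w=y, i.e. Rzy. By symmetry of the argument, Ryz.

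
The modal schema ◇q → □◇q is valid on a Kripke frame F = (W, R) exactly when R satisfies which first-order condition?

the Euclidean property

This schema is the 5 axiom.
Its frame correspondent is the Euclidean property — ∀x ∀y ∀z (Rxy ∧ Rxz → Ryz).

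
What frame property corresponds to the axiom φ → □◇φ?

symmetry

This is the B axiom.
Its frame correspondent is symmetry — ∀x ∀y (Rxy → Ryx).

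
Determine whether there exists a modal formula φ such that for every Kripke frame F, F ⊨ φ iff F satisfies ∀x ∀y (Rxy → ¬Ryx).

No

Modal frame validity is preserved under surjective bounded morphisms.
The 5-cycle (worlds w0,w1,w2,w3,w4 with w0→w1→w2→w3→w4→w0) is asymmetric. Mapping every world to a single reflexive point • is a surjective bounded morphism, and the reflexive point is not asymmetric (R•• but asymmetry requires ¬R••).
So the class is not modally definable.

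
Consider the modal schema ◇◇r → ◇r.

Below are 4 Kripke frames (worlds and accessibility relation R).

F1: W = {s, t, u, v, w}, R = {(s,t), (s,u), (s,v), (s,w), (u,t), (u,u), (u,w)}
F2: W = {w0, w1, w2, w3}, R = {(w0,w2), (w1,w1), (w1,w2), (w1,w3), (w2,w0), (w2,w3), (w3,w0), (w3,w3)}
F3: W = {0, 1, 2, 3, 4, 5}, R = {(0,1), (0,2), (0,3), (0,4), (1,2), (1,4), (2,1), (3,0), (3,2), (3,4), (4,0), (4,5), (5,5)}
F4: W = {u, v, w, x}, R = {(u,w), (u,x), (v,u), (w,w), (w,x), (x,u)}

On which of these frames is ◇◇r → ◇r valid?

The schema corresponds to transitivity: ∀x ∀y ∀z (Rxy ∧ Ryz → Rxz).
F1: satisfies the condition.
F2: fails — Rw1w2 and Rw2w0 but not Rw1w0.
F3: fails — R34 and R45 but not R35.
F4: fails — Rwx and Rxu but not Rwu.

F1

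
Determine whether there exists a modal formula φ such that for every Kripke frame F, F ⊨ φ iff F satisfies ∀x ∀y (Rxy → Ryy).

This is a Sahlqvist condition; the T□ axiom □(□q → q) defines it.
Suppose □(□q→q) is valid. Take Rxy and set V(q)={w : Ryw}. Then at y, □q holds; since □(□q→q) at x, □q→q at y, so q at y, i.e. Ryy.

Definable; □(□q → q) defines it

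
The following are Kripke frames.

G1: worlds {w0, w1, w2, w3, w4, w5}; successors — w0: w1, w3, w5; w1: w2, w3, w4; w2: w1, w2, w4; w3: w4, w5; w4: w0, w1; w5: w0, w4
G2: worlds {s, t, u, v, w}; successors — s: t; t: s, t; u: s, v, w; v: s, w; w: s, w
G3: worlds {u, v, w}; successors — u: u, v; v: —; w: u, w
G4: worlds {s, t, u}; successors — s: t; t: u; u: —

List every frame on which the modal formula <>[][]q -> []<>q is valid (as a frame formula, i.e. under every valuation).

G1, G2

The schema corresponds to a generalized confluence (Geach) condition: forall x forall y forall z ((xRy & xRz) -> exists w (y R^2 w & zRw)).
G1: condition met.
G2: condition met.
G3: fails — uRu, uRv but no t with uR²t and vRt.
G4: fails — sRt, sRt but no w with tR²w and tRw.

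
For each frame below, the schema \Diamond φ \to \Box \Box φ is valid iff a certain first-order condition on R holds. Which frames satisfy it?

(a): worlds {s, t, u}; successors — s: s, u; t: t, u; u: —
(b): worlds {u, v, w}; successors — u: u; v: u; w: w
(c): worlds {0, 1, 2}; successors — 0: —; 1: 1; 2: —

(b), (c)

Frame correspondent (Sahlqvist): \forall x \forall y \forall z ((xRy \wedge x R^2 z) \to \exists w (y = w \wedge z = w)) — i.e. a generalized confluence (Geach) condition.
(a): fails — sRs, sR²u but s ≠ u.
(b): condition met.
(c): condition met.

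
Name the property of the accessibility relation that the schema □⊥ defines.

emptiness of R: ∀x ∀y ¬Rxy

□⊥ is valid iff no world has any successor (otherwise □⊥ fails at any world with one).
Conversely, any frame satisfying ∀x ∀y ¬Rxy validates the schema.
So the correspondent is emptiness of R.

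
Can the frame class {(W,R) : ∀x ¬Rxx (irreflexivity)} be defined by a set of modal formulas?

Any modally definable frame class is closed under surjective bounded morphisms.
The 5-cycle (worlds s,t,u,v,w with s→t→u→v→w→s) is irreflexive, and the map sending every world to a single reflexive point • is a surjective bounded morphism (forth: every edge maps to (•,•); back: every world has a successor). So any modal formula valid on the 5-cycle is also valid on the reflexive point, which is not irreflexive.
So no modal formula (or set of formulas) defines exactly the irreflexive frames.

Not modally definable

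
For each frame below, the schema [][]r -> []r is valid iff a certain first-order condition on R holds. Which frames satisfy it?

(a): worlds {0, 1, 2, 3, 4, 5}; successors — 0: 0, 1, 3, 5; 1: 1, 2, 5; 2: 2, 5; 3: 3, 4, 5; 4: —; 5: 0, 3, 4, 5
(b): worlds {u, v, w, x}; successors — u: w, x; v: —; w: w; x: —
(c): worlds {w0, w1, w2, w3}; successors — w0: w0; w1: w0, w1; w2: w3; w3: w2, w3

The schema corresponds to density: forall x forall y (Rxy -> exists z (Rxz & Rzy)).
(a): condition met.
(b): fails — Rux but no z with Ruz and Rzx.
(c): condition met.

(a), (c)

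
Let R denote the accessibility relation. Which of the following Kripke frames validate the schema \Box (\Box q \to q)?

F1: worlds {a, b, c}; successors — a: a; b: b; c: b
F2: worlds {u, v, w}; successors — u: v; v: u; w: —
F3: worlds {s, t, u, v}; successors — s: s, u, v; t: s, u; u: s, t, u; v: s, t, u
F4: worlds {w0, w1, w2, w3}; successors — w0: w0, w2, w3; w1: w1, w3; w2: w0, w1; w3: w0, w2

F1

Frame correspondent (Sahlqvist): \forall x \forall y (Rxy \to Ryy) — i.e. shift-reflexivity.
F1: condition met.
F2: fails — Ruv but not Rvv.
F3: fails — Rut but not Rtt.
F4: fails — Rw3w2 but not Rw2w2.
Valid on: F1.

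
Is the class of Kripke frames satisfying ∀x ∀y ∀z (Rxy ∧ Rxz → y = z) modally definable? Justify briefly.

Yes: it is partial functionality, defined by the CD schema ◇q → □q.
Suppose ◇q→□q is valid. Take Rxy, Rxz and set V(q)={y}. Then ◇q at x, so □q at x, so q at z, i.e. z=y.

Yes — defined by ◇q → □q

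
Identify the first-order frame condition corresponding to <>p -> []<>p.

The Euclidean property

This schema is the 5 axiom.
It corresponds to the Euclidean property: forall x forall y forall z (Rxy & Rxz -> Ryz).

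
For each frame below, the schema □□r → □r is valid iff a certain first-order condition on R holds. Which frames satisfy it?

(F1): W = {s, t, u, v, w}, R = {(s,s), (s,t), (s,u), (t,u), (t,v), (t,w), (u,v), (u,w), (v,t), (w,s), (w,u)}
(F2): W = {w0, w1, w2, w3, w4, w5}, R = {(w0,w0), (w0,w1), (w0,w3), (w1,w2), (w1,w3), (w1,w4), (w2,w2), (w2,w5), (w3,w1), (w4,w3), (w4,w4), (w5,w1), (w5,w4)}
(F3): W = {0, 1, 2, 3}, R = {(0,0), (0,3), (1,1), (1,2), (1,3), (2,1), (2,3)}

This is the axiom for density; its first-order frame correspondent is ∀x ∀y (Rxy → ∃z (Rxz ∧ Rzy)).
(F1): fails — Ruv but no z with Ruz and Rzv.
(F2): fails — Rw3w1 but no z with Rw3z and Rzw1.
(F3): condition met.
Valid on: (F3).

(F3)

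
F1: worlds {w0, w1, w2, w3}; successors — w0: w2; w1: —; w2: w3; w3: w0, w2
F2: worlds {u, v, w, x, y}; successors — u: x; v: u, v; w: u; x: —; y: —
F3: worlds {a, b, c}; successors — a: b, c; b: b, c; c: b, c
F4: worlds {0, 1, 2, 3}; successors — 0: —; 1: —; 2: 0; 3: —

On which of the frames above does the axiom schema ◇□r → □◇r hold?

F3

The schema corresponds to convergence: ∀x ∀y ∀z (Rxy ∧ Rxz → ∃w (Ryw ∧ Rzw)).
F1: fails — Rw3w2 and Rw3w0 but w2 and w0 have no common successor.
F2: fails — Rux and Rux but x and x have no common successor.
F3: satisfies the condition.
F4: fails — R20 and R20 but 0 and 0 have no common successor.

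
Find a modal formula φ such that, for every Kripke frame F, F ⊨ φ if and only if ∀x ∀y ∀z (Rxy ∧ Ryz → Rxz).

This is transitivity; the standard corresponding axiom is 4: □q → □□q.
Suppose □q→□□q is valid. Take Rxy, Ryz and set V(q)={w : Rxw}. Then □q at x, so □□q at x, so □q at y, so q at z, i.e. Rxz.

□q → □□q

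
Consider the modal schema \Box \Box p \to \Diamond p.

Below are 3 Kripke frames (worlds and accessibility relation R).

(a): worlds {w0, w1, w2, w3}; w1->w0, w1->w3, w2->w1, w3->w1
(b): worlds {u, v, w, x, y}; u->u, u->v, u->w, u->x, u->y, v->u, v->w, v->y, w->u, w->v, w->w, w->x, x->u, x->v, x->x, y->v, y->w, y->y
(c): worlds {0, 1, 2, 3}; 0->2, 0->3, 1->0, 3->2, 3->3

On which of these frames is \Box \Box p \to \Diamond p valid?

Frame correspondent (Sahlqvist): \forall x \exists w (x R^2 w \wedge xRw) — i.e. a generalized confluence (Geach) condition.
(a): fails — at w0 but no w with w0R²w and w0Rw.
(b): satisfies the condition.
(c): fails — at 1 but no w with 1R²w and 1Rw.
Valid on: (b).

(b)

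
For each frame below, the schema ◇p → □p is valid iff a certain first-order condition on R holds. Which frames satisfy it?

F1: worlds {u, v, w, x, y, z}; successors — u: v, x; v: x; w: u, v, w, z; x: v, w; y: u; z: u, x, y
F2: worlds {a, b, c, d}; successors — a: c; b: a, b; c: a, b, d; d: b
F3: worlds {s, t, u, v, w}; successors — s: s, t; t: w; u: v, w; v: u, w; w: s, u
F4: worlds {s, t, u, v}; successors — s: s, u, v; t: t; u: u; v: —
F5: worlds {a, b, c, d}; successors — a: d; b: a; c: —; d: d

F5

Frame correspondent (Sahlqvist): ∀x ∀y ∀z (Rxy ∧ Rxz → y = z) — i.e. partial functionality.
F1: fails — u sees both v and x.
F2: fails — b sees both a and b.
F3: fails — s sees both s and t.
F4: fails — s sees both s and u.
F5: condition met.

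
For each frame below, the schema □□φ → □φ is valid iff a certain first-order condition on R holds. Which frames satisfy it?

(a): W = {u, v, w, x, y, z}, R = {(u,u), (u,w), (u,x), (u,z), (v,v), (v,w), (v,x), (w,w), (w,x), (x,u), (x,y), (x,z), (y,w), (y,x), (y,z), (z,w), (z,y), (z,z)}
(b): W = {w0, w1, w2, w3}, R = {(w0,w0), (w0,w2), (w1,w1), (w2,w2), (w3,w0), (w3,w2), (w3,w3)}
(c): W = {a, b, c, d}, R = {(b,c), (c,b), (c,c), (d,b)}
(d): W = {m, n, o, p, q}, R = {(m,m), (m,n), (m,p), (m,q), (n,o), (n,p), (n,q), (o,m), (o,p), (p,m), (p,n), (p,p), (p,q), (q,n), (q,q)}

The schema corresponds to density: ∀x ∀y (Rxy → ∃z (Rxz ∧ Rzy)).
(a): ✓.
(b): ✓.
(c): fails — Rdb but no z with Rdz and Rzb.
(d): fails — Rno but no z with Rnz and Rzo.
Valid on: (a), (b).

(a), (b)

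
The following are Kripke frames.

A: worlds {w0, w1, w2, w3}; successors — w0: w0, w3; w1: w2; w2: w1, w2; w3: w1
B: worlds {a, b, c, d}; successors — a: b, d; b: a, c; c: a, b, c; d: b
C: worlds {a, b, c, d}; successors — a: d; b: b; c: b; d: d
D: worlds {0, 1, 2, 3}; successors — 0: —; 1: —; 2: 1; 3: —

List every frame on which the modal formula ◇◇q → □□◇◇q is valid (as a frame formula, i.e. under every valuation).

Frame correspondent (Sahlqvist): ∀x ∀y ∀z ((xR²y ∧ xR²z) → ∃w (y = w ∧ zR²w)) — i.e. a generalized confluence (Geach) condition.
A: fails — w0R²w0, w0R²w1 but no w with w0=w and w1R²w.
B: fails — bR²b, bR²d but no w with b=w and dR²w.
C: condition met.
D: condition met.
Valid on: C, D.

C, D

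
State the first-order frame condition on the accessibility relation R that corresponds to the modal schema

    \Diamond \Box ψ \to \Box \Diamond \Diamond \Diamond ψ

\forall x \forall y \forall z ((xRy \wedge xRz) \to \exists w (yRw \wedge z R^3 w))

This is a Sahlqvist (Geach-type) schema ◇^1□^1ψ → □^1◇^3ψ.
Minimal-valuation argument: fix x; take any y with xR^1y and any z with xR^1z. Set V(ψ) to the set of worlds R-reachable from y in exactly 1 step. Then □^1ψ holds at y, so the antecedent holds at x; validity forces ◇^3ψ at z, giving a w with zR^3w and yR^1w.
First-order correspondent: \forall x \forall y \forall z ((xRy \wedge xRz) \to \exists w (yRw \wedge z R^3 w)).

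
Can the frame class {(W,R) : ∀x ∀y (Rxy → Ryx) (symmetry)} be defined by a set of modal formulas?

The condition is symmetry. A defining modal formula is r → □◇r.

Yes, by r → □◇r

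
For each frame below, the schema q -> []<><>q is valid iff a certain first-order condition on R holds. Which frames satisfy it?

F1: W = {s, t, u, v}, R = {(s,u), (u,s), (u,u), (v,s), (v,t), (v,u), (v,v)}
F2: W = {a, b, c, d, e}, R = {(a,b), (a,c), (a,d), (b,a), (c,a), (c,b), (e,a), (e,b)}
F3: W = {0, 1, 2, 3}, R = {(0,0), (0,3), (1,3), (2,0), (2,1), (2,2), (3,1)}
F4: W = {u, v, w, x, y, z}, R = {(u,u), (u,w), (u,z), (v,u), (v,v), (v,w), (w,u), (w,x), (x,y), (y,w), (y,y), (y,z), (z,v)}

This is the axiom for a generalized confluence (Geach) condition; its first-order frame correspondent is forall x forall z (xRz -> exists w (x = w & z R^2 w)).
F1: fails — vRs but no w with v=w and sR²w.
F2: fails — aRb but no w with a=w and bR²w.
F3: fails — 0R3 but no w with 0=w and 3R²w.
F4: fails — vRw but no t with v=t and wR²t.
Valid on no frame.

none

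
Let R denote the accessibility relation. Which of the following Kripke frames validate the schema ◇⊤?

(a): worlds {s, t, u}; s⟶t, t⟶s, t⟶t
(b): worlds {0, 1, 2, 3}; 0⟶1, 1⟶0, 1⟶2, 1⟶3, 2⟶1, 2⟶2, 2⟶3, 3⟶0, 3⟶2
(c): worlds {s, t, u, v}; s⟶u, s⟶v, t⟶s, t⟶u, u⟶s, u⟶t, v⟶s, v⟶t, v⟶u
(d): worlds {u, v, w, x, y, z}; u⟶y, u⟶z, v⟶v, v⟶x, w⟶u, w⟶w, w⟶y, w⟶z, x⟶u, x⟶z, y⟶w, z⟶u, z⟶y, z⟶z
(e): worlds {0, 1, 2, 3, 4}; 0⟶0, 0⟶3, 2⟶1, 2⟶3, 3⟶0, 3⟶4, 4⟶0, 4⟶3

(b), (c), (d)

This is the axiom for seriality; its first-order frame correspondent is ∀x ∃y Rxy.
(a): fails — world u has no successor.
(b): condition met.
(c): condition met.
(d): condition met.
(e): fails — world 1 has no successor.
Valid on: (b), (c), (d).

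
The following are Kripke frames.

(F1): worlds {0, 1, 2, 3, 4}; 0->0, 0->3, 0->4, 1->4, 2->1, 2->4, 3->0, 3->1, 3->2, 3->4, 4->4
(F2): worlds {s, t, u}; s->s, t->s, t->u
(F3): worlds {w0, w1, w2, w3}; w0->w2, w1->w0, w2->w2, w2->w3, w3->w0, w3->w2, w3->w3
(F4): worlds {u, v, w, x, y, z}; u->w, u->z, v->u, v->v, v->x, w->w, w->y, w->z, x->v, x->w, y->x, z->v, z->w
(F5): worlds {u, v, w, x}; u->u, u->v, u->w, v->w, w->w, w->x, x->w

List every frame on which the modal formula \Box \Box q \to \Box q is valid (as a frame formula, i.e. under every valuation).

The schema corresponds to density: \forall x \forall y (Rxy \to \exists z (Rxz \wedge Rzy)).
(F1): fails — R32 but no z with R3z and Rz2.
(F2): fails — Rtu but no z with Rtz and Rzu.
(F3): fails — Rw1w0 but no z with Rw1z and Rzw0.
(F4): fails — Ryx but no t with Ryt and Rtx.
(F5): condition met.
Valid on: (F5).

(F5)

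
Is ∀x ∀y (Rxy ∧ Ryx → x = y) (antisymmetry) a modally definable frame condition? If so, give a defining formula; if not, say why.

No — not modally definable

Any modally definable frame class is closed under surjective bounded morphisms.
The 6-cycle (worlds s,t,u,v,w,x with s→t→u→v→w→x→s) is antisymmetric. Sending even-indexed worlds to • and odd-indexed worlds to ∘ is a surjective bounded morphism onto the two-world frame with •↔∘, which is not antisymmetric.
So no modal formula (or set of formulas) defines exactly the antisymmetric frames.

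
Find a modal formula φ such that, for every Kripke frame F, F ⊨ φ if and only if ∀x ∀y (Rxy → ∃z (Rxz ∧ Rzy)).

This is density; the standard corresponding axiom is C4: □□s → □s.
Suppose □□s→□s is valid. Take Rxy and set V(s)={w : xR²w}. Then □□s at x, so □s at x, so s at y, i.e. ∃z(Rxz∧Rzy).

□□s → □s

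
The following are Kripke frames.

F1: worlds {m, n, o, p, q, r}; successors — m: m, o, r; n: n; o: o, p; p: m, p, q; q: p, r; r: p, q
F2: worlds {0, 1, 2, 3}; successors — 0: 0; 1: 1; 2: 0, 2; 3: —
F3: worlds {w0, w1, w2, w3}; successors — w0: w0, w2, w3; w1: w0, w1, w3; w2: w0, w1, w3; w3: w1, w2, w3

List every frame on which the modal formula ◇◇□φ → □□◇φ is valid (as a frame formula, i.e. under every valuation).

This is the axiom for a generalized confluence (Geach) condition; its first-order frame correspondent is ∀x ∀y ∀z ((xR²y ∧ xR²z) → ∃w (yRw ∧ zRw)).
F1: fails — mR²m, mR²r but no w with mRw and rRw.
F2: satisfies the condition.
F3: satisfies the condition.

F2, F3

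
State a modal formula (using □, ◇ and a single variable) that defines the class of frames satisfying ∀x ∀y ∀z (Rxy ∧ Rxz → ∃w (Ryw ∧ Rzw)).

A defining formula is ◇□ψ → □◇ψ (the .2 axiom).
Suppose ◇□ψ→□◇ψ is valid. Take Rxy, Rxz and set V(ψ)={w : Ryw}. Then □ψ at y so ◇□ψ at x, so □◇ψ at x, so ◇ψ at z, giving w with Rzw and Ryw.

◇□ψ → □◇ψ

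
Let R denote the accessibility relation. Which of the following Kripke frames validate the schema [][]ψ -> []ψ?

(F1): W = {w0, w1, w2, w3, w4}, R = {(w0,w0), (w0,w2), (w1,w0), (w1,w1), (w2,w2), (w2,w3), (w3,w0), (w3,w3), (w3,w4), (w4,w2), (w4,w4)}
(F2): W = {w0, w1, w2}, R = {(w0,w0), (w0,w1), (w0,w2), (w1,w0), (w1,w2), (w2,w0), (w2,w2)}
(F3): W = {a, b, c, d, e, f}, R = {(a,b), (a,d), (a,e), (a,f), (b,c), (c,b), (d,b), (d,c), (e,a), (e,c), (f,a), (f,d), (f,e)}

Frame correspondent (Sahlqvist): forall x forall y (Rxy -> exists z (Rxz & Rzy)) — i.e. density.
(F1): condition met.
(F2): condition met.
(F3): fails — Rbc but no z with Rbz and Rzc.
Valid on: (F1), (F2).

(F1), (F2)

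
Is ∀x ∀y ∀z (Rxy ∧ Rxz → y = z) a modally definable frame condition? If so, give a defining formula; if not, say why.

The condition is partial functionality. A defining modal formula is ◇p → □p.
Suppose ◇p→□p is valid. Take Rxy, Rxz and set V(p)={y}. Then ◇p at x, so □p at x, so p at z, i.e. z=y.

Definable; ◇p → □p defines it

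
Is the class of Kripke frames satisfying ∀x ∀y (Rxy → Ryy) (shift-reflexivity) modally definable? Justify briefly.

Yes, by □(□q → q)

This is a Sahlqvist condition; the T□ axiom □(□q → q) defines it.
Suppose □(□q→q) is valid. Take Rxy and set V(q)={w : Ryw}. Then at y, □q holds; since □(□q→q) at x, □q→q at y, so q at y, i.e. Ryy.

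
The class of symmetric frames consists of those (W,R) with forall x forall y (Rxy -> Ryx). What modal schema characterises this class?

The condition is symmetry. The B schema s → □◇s defines it.
Suppose s→□◇s is valid. Take Rxy and set V(s)={x}. Then s at x, so □◇s at x, so ◇s at y, so some z with Ryz has s; z=x, i.e. Ryx.

s → □◇s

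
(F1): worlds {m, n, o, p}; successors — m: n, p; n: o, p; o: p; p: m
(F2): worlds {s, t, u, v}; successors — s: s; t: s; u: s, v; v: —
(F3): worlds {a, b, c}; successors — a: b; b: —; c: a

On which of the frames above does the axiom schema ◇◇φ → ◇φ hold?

(F2)

This is the axiom for transitivity; its first-order frame correspondent is ∀x ∀y ∀z (Rxy ∧ Ryz → Rxz).
(F1): fails — Rop and Rpm but not Rom.
(F2): satisfies the condition.
(F3): fails — Rca and Rab but not Rcb.
Valid on: (F2).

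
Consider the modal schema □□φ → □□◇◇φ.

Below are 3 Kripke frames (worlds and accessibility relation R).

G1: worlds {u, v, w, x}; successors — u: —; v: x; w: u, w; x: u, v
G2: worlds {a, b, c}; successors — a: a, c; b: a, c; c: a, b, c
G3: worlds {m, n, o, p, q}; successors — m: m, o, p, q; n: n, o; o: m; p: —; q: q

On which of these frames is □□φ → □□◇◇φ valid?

This is the axiom for a generalized confluence (Geach) condition; its first-order frame correspondent is ∀x ∀z (xR²z → ∃w (xR²w ∧ zR²w)).
G1: fails — vR²u but no t with vR²t and uR²t.
G2: holds.
G3: fails — mR²p but no w with mR²w and pR²w.

G2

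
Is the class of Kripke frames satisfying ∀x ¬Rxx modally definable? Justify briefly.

No — not modally definable

If a class were modally definable it would be closed under surjective bounded morphisms (Goldblatt–Thomason).
The 2-cycle (worlds w0,w1 with w0→w1→w0) is irreflexive, and the map sending every world to a single reflexive point • is a surjective bounded morphism (forth: every edge maps to (•,•); back: every world has a successor). So any modal formula valid on the 2-cycle is also valid on the reflexive point, which is not irreflexive.
So no modal formula (or set of formulas) defines exactly the irreflexive frames.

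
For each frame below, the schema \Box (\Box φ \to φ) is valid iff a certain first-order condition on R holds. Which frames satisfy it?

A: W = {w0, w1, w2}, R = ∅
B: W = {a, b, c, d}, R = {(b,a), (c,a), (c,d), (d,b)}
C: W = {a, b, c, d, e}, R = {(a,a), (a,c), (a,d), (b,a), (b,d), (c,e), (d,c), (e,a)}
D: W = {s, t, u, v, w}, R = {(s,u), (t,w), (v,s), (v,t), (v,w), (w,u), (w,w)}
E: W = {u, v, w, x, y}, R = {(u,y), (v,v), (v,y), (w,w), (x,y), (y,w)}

A

Frame correspondent (Sahlqvist): \forall x \forall y (Rxy \to Ryy) — i.e. shift-reflexivity.
A: satisfies the condition.
B: fails — Rdb but not Rbb.
C: fails — Rdc but not Rcc.
D: fails — Rwu but not Ruu.
E: fails — Ruy but not Ryy.
Valid on: A.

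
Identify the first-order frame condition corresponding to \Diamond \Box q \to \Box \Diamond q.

Convergence

Suppose ◇□q→□◇q is valid. Take Rxy, Rxz and set V(q)={w : Ryw}. Then □q at y so ◇□q at x, so □◇q at x, so ◇q at z, giving w with Rzw and Ryw.
The converse is a direct semantic check.
So the correspondent is convergence.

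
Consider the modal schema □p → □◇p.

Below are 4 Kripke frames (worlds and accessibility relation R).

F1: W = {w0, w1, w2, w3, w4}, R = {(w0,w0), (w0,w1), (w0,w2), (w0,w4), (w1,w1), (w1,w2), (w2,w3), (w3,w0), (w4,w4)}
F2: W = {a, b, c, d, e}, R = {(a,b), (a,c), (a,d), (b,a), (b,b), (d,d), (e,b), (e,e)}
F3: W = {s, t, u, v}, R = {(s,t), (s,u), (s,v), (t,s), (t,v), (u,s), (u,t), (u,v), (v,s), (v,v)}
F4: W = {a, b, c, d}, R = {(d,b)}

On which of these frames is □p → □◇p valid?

Frame correspondent (Sahlqvist): ∀x ∀z (xRz → ∃w (xRw ∧ zRw)) — i.e. a generalized confluence (Geach) condition.
F1: fails — w0Rw2 but no w with w0Rw and w2Rw.
F2: fails — aRc but no w with aRw and cRw.
F3: condition met.
F4: fails — dRb but no w with dRw and bRw.

F3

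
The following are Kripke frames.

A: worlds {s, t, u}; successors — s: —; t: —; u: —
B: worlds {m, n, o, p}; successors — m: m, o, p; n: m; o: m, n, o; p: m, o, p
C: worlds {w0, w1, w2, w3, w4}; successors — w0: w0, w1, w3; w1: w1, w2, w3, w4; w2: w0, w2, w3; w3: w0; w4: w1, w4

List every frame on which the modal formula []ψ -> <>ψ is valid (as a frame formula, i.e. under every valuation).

B, C

The schema corresponds to seriality: forall x exists y Rxy.
A: fails — world s has no successor.
B: condition met.
C: condition met.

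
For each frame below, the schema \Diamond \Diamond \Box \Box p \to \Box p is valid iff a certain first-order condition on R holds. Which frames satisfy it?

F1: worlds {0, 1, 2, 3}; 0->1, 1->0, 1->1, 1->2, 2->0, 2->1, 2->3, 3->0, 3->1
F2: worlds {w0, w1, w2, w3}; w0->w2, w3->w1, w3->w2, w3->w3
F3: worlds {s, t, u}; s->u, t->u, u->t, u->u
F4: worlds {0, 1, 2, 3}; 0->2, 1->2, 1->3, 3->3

Frame correspondent (Sahlqvist): \forall x \forall y \forall z ((x R^2 y \wedge xRz) \to \exists w (y R^2 w \wedge z = w)) — i.e. a generalized confluence (Geach) condition.
F1: fails — 2R²0, 2R3 but no w with 0R²w and 3=w.
F2: fails — w3R²w1, w3Rw1 but no w with w1R²w and w1=w.
F3: ✓.
F4: fails — 1R²3, 1R2 but no w with 3R²w and 2=w.

F3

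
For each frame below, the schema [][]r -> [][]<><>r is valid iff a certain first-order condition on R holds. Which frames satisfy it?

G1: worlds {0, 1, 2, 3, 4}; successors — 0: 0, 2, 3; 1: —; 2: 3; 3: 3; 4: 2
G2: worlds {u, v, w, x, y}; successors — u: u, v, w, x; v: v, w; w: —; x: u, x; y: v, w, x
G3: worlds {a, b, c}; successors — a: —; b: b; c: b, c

G1, G3

This is the axiom for a generalized confluence (Geach) condition; its first-order frame correspondent is forall x forall z (x R^2 z -> exists w (x R^2 w & z R^2 w)).
G1: condition met.
G2: fails — uR²w but no t with uR²t and wR²t.
G3: condition met.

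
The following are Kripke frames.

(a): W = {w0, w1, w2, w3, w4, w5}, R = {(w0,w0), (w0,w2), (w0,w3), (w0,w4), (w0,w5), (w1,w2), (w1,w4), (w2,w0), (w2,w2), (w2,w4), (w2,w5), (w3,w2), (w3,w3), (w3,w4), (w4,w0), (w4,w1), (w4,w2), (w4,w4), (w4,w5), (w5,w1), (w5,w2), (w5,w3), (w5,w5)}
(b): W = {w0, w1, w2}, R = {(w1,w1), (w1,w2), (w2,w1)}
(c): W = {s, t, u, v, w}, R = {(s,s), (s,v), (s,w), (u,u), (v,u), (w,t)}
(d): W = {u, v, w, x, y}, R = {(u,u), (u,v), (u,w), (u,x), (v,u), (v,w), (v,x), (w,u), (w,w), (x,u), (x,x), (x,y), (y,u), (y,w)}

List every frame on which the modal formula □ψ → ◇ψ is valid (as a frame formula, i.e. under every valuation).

This is the axiom for seriality; its first-order frame correspondent is ∀x ∃y Rxy.
(a): condition met.
(b): fails — world w0 has no successor.
(c): fails — world t has no successor.
(d): condition met.
Valid on: (a), (d).

(a), (d)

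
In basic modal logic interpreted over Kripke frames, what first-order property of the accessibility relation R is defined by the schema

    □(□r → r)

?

shift-reflexivity: ∀x ∀y (Rxy → Ryy)

Suppose □(□r→r) is valid. Take Rxy and set V(r)={w : Ryw}. Then at y, □r holds; since □(□r→r) at x, □r→r at y, so r at y, i.e. Ryy.
Conversely, any frame satisfying ∀x ∀y (Rxy → Ryy) validates the schema.
So the correspondent is shift-reflexivity.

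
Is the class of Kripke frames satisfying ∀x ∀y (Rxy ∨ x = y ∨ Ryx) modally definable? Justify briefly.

No

If a class were modally definable it would be closed under disjoint unions (Goldblatt–Thomason).
Take 2 disjoint single-world reflexive frames: each is trivially connected, but their disjoint union has 2 worlds with no edge between distinct components, so it is not connected.
So the class is not modally definable.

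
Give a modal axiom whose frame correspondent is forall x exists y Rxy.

□s → ◇s

The condition is seriality. The D schema □s → ◇s defines it.
Suppose □s→◇s is valid. At any x set V(s)=W. Then □s at x, so ◇s at x, so x has a successor.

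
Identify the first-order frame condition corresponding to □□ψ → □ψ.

density

Suppose □□ψ→□ψ is valid. Take Rxy and set V(ψ)={w : xR²w}. Then □□ψ at x, so □ψ at x, so ψ at y, i.e. ∃z(Rxz∧Rzy).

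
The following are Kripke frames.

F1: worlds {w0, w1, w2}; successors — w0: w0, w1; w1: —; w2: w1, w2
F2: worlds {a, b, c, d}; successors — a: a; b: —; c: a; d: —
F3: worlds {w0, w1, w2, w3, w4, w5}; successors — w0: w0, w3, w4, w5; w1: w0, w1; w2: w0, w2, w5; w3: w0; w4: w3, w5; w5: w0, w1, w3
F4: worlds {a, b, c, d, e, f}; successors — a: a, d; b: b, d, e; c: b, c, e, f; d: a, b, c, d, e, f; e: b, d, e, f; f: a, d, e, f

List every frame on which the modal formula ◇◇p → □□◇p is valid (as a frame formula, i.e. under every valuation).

The schema corresponds to a generalized confluence (Geach) condition: ∀x ∀y ∀z ((xR²y ∧ xR²z) → ∃w (y = w ∧ zRw)).
F1: fails — w0R²w0, w0R²w1 but no w with w0=w and w1Rw.
F2: satisfies the condition.
F3: fails — w0R²w0, w0R²w4 but no w with w0=w and w4Rw.
F4: fails — aR²a, aR²b but no w with a=w and bRw.
Valid on: F2.

F2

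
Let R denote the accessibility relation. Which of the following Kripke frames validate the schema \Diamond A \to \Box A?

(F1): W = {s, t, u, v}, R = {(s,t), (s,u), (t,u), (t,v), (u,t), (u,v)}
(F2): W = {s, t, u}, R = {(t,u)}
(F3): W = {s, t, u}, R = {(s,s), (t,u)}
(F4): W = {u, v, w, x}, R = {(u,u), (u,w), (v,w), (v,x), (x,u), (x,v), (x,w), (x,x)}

(F2), (F3)

Frame correspondent (Sahlqvist): \forall x \forall y \forall z (Rxy \wedge Rxz \to y = z) — i.e. partial functionality.
(F1): fails — s sees both t and u.
(F2): condition met.
(F3): condition met.
(F4): fails — u sees both u and w.
Valid on: (F2), (F3).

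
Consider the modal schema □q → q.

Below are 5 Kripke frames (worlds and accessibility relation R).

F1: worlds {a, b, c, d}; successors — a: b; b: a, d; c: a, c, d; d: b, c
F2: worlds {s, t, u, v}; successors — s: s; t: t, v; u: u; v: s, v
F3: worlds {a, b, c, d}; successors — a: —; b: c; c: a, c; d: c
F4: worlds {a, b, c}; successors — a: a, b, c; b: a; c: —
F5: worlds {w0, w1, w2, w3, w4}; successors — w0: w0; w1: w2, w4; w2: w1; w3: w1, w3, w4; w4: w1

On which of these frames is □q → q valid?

F2

This is the axiom for reflexivity; its first-order frame correspondent is ∀x Rxx.
F1: fails — world a does not see itself.
F2: satisfies the condition.
F3: fails — world a does not see itself.
F4: fails — world b does not see itself.
F5: fails — world w1 does not see itself.
Valid on: F2.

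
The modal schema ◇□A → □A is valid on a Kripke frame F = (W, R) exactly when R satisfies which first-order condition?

Equivalently (dual form): ◇A → □◇A.
Suppose ◇A→□◇A is valid. Take Rxy, Rxz and set V(A)={y}. Then ◇A at x, so □◇A at x, so ◇A at z, so some w with Rzw has A; w=y, i.e. Rzy. By symmetry of the argument, Ryz.

The Euclidean property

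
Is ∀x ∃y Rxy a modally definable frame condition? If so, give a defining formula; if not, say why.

The condition is seriality. A defining modal formula is □q → ◇q.

Yes, by □q → ◇q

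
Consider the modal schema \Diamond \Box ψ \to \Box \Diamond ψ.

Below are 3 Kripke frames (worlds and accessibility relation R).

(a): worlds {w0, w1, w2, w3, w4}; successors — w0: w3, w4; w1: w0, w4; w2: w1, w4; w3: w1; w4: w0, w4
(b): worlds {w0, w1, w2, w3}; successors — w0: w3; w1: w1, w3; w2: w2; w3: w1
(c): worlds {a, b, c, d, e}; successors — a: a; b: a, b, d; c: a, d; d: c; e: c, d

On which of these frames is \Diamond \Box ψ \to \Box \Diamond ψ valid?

(b)

The schema corresponds to convergence: \forall x \forall y \forall z (Rxy \wedge Rxz \to \exists w (Ryw \wedge Rzw)).
(a): fails — Rw0w4 and Rw0w3 but w4 and w3 have no common successor.
(b): condition met.
(c): fails — Rbb and Rbd but b and d have no common successor.
Valid on: (b).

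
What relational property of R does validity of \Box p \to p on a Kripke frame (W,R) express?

Suppose □p→p is valid. At any x set V(p)={w : Rxw}. Then □p holds at x, so p holds at x, i.e. Rxx.
The converse is a direct semantic check.
So the correspondent is reflexivity.

reflexivity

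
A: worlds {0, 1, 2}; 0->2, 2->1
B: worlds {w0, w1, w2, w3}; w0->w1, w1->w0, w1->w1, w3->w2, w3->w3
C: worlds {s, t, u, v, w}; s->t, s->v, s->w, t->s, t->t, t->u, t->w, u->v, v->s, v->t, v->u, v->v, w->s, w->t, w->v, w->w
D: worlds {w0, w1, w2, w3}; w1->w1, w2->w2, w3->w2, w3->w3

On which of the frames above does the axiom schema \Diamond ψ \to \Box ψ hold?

The schema corresponds to partial functionality: \forall x \forall y \forall z (Rxy \wedge Rxz \to y = z).
A: holds.
B: fails — w1 sees both w0 and w1.
C: fails — s sees both t and v.
D: fails — w3 sees both w2 and w3.
Valid on: A.

A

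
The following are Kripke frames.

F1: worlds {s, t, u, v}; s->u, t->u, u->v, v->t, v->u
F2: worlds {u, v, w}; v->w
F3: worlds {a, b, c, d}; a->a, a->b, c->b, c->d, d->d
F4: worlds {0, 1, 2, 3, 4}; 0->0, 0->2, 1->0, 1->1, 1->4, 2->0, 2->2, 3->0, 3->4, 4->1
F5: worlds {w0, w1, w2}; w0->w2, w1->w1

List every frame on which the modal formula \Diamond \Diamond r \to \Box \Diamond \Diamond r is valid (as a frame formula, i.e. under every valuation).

F2, F5

The schema corresponds to a generalized confluence (Geach) condition: \forall x \forall y \forall z ((x R^2 y \wedge xRz) \to \exists w (y = w \wedge z R^2 w)).
F1: fails — sR²v, sRu but no w with v=w and uR²w.
F2: satisfies the condition.
F3: fails — aR²a, aRb but no w with a=w and bR²w.
F4: fails — 1R²1, 1R0 but no w with 1=w and 0R²w.
F5: satisfies the condition.
Valid on: F2, F5.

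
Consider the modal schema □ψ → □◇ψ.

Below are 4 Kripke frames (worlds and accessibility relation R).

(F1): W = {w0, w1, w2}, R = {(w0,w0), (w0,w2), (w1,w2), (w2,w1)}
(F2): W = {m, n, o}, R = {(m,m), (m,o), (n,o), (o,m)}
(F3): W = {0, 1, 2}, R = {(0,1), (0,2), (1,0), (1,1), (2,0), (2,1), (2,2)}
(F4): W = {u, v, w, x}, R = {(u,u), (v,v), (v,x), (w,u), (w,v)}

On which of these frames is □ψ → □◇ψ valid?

(F3)

Frame correspondent (Sahlqvist): ∀x ∀z (xRz → ∃w (xRw ∧ zRw)) — i.e. a generalized confluence (Geach) condition.
(F1): fails — w0Rw2 but no w with w0Rw and w2Rw.
(F2): fails — nRo but no w with nRw and oRw.
(F3): ✓.
(F4): fails — vRx but no t with vRt and xRt.
Valid on: (F3).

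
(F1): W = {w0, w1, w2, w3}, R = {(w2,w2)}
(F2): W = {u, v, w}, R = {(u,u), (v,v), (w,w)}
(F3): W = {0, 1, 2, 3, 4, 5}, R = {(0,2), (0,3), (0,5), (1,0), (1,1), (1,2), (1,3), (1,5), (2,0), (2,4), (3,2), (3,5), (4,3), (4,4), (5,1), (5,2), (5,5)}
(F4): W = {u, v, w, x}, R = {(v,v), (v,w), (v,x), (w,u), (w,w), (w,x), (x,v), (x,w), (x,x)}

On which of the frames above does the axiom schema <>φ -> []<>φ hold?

The schema corresponds to the Euclidean property: forall x forall y forall z (Rxy & Rxz -> Ryz).
(F1): holds.
(F2): holds.
(F3): fails — R02 and R02 but not R22.
(F4): fails — Rvw and Rvv but not Rwv.
Valid on: (F1), (F2).

(F1), (F2)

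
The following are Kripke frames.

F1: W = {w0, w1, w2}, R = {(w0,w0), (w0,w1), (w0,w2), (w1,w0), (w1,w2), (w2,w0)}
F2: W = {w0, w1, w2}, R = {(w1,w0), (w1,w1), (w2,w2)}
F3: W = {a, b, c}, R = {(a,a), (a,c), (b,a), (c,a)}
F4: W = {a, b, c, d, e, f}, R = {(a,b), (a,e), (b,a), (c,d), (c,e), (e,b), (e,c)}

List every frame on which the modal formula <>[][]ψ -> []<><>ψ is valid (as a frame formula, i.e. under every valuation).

Frame correspondent (Sahlqvist): forall x forall y forall z ((xRy & xRz) -> exists w (y R^2 w & z R^2 w)) — i.e. a generalized confluence (Geach) condition.
F1: satisfies the condition.
F2: fails — w1Rw0, w1Rw0 but no w with w0R²w and w0R²w.
F3: satisfies the condition.
F4: fails — cRd, cRd but no w with dR²w and dR²w.
Valid on: F1, F3.

F1, F3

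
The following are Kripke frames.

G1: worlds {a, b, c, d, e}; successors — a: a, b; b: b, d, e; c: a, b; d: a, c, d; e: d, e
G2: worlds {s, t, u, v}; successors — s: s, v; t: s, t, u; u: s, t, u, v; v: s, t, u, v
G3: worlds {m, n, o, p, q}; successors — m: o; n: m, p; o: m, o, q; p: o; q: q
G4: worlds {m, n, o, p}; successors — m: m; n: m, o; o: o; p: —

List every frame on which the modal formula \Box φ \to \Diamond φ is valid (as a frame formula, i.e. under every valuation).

G1, G2, G3

Frame correspondent (Sahlqvist): \forall x \exists y Rxy — i.e. seriality.
G1: holds.
G2: holds.
G3: holds.
G4: fails — world p has no successor.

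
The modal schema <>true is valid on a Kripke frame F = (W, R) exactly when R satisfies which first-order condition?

◇⊤ holds at w iff w has a successor, so frame-validity of ◇⊤ is exactly seriality. Equivalently via □r → ◇r:
Suppose □r→◇r is valid. At any x set V(r)=W. Then □r at x, so ◇r at x, so x has a successor.

seriality: forall x exists y Rxy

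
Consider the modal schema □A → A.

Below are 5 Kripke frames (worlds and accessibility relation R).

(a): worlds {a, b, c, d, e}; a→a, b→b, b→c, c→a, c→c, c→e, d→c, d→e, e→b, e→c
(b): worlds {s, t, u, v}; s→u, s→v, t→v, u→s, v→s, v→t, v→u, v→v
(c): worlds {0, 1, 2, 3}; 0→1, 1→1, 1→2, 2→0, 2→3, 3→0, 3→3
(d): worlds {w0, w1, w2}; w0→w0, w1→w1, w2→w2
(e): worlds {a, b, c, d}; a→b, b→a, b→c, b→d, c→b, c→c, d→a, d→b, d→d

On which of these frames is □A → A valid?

The schema corresponds to reflexivity: ∀x Rxx.
(a): fails — world d does not see itself.
(b): fails — world s does not see itself.
(c): fails — world 0 does not see itself.
(d): satisfies the condition.
(e): fails — world a does not see itself.
Valid on: (d).

(d)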